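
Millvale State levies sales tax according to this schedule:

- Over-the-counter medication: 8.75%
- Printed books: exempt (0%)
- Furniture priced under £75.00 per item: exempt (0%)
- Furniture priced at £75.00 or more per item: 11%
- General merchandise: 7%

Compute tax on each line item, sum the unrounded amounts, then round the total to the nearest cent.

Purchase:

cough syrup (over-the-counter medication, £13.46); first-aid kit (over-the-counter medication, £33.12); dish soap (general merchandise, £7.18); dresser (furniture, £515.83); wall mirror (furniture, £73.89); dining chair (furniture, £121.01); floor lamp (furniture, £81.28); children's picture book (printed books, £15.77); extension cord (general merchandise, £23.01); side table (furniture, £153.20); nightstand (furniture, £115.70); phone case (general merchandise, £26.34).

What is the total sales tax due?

Cough syrup £13.46: over-the-counter medication → 8.75% → £1.17775
First-aid kit £33.12: over-the-counter medication → 8.75% → £2.898
Dish soap £7.18: general merchandise → 7% → £0.5026
Dresser £515.83: furniture, £75.00 or more → 11% → £56.7413
Wall mirror £73.89: furniture, under £75.00 → 0% → £0.00
Dining chair £121.01: furniture, £75.00 or more → 11% → £13.3111
Floor lamp £81.28: furniture, £75.00 or more → 11% → £8.9408
Children's picture book £15.77: printed books → 0% → £0.00
Extension cord £23.01: general merchandise → 7% → £1.6107
Side table £153.20: furniture, £75.00 or more → 11% → £16.852
Nightstand £115.70: furniture, £75.00 or more → 11% → £12.727
Phone case £26.34: general merchandise → 7% → £1.8438
Unrounded tax sum = £116.60505 → £116.61

£116.61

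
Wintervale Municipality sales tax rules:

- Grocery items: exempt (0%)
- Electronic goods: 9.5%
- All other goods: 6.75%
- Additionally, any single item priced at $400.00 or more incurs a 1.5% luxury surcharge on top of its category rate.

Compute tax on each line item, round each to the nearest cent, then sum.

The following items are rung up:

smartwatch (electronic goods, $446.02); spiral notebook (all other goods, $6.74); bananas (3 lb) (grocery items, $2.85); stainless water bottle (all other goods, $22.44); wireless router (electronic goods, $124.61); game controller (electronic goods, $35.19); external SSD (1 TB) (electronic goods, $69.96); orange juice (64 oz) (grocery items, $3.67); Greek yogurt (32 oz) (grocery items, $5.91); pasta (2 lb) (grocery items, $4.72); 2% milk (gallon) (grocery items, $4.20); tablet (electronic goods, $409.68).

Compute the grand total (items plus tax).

$1253.90

Smartwatch $446.02: electronic goods → 9.5% + 1.5% surcharge = 11% → $49.06
Spiral notebook $6.74: all other goods → 6.75% → $0.45
Bananas (3 lb) $2.85: grocery items → 0% → $0.00
Stainless water bottle $22.44: all other goods → 6.75% → $1.51
Wireless router $124.61: electronic goods → 9.5% → $11.84
Game controller $35.19: electronic goods → 9.5% → $3.34
External SSD (1 TB) $69.96: electronic goods → 9.5% → $6.65
Orange juice (64 oz) $3.67: grocery items → 0% → $0.00
Greek yogurt (32 oz) $5.91: grocery items → 0% → $0.00
Pasta (2 lb) $4.72: grocery items → 0% → $0.00
2% milk (gallon) $4.20: grocery items → 0% → $0.00
Tablet $409.68: electronic goods → 9.5% + 1.5% surcharge = 11% → $45.06
Subtotal = $1135.99; tax = $117.91; total due = $1253.90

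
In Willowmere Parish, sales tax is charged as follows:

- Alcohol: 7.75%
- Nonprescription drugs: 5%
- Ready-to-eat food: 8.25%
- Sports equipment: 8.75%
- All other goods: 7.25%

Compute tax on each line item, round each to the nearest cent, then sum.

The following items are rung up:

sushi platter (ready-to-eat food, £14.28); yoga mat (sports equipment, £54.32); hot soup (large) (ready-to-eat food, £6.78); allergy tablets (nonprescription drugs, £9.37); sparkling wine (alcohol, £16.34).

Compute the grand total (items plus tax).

£109.32

Sushi platter £14.28: ready-to-eat food → 8.25% → £1.18
Yoga mat £54.32: sports equipment → 8.75% → £4.75
Hot soup (large) £6.78: ready-to-eat food → 8.25% → £0.56
Allergy tablets £9.37: nonprescription drugs → 5% → £0.47
Sparkling wine £16.34: alcohol → 7.75% → £1.27
Subtotal = £101.09; tax = £8.23; total due = £109.32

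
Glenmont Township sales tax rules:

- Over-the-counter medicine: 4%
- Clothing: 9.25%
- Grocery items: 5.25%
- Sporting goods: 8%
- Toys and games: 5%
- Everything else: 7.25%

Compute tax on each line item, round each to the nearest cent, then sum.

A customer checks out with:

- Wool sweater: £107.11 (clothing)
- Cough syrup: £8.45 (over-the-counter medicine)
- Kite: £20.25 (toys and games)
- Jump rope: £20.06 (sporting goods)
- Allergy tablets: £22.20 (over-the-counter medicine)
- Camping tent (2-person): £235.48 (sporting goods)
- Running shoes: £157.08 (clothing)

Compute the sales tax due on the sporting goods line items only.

£20.44

Jump rope £20.06: sporting goods → 8% → £1.60
Camping tent (2-person) £235.48: sporting goods → 8% → £18.84
Tax on sporting goods = £1.60 + £18.84 = £20.44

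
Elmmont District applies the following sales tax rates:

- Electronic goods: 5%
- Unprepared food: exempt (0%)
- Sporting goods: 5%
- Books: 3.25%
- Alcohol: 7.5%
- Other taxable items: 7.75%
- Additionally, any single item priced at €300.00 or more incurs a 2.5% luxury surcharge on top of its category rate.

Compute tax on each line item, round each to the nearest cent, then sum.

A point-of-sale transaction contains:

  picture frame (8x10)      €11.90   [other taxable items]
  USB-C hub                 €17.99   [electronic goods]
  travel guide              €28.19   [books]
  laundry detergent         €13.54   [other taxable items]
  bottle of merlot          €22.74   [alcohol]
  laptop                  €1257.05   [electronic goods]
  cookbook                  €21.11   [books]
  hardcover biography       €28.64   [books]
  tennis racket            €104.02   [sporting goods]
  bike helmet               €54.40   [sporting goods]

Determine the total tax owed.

Picture frame (8x10) €11.90: other taxable items → 7.75% → €0.92
USB-C hub €17.99: electronic goods → 5% → €0.90
Travel guide €28.19: books → 3.25% → €0.92
Laundry detergent €13.54: other taxable items → 7.75% → €1.05
Bottle of merlot €22.74: alcohol → 7.5% → €1.71
Laptop €1257.05: electronic goods → 5% + 2.5% surcharge = 7.5% → €94.28
Cookbook €21.11: books → 3.25% → €0.69
Hardcover biography €28.64: books → 3.25% → €0.93
Tennis racket €104.02: sporting goods → 5% → €5.20
Bike helmet €54.40: sporting goods → 5% → €2.72
Total tax = €0.92 + €0.90 + €0.92 + €1.05 + €1.71 + €94.28 + €0.69 + €0.93 + €5.20 + €2.72 = €109.32

€109.32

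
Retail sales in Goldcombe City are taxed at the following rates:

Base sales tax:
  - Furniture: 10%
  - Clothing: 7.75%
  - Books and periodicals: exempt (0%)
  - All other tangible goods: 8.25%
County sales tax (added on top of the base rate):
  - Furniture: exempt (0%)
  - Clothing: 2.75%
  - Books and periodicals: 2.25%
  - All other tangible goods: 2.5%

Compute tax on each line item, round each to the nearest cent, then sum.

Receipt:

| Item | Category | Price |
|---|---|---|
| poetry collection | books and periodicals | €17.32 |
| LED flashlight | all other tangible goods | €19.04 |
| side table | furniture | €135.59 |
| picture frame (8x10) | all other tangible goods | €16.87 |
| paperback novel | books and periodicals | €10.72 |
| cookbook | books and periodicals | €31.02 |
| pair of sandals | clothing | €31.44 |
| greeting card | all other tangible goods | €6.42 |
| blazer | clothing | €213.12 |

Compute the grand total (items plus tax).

€526.66

Poetry collection €17.32: books and periodicals → 0% + 2.25% county = 2.25% → €0.39
LED flashlight €19.04: all other tangible goods → 8.25% + 2.5% county = 10.75% → €2.05
Side table €135.59: furniture → 10% + 0% county = 10% → €13.56
Picture frame (8x10) €16.87: all other tangible goods → 8.25% + 2.5% county = 10.75% → €1.81
Paperback novel €10.72: books and periodicals → 0% + 2.25% county = 2.25% → €0.24
Cookbook €31.02: books and periodicals → 0% + 2.25% county = 2.25% → €0.70
Pair of sandals €31.44: clothing → 7.75% + 2.75% county = 10.5% → €3.30
Greeting card €6.42: all other tangible goods → 8.25% + 2.5% county = 10.75% → €0.69
Blazer €213.12: clothing → 7.75% + 2.75% county = 10.5% → €22.38
Subtotal = €481.54; tax = €45.12; total due = €526.66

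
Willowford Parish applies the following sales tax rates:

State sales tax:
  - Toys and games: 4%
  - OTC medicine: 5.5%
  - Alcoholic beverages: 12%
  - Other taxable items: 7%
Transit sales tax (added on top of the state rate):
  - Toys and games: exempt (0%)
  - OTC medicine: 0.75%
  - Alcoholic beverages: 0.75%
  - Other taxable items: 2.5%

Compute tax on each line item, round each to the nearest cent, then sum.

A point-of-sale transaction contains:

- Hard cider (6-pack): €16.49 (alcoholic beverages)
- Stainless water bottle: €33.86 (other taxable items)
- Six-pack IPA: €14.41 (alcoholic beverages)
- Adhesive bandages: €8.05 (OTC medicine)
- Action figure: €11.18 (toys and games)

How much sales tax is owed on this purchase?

Hard cider (6-pack) €16.49: alcoholic beverages → 12% + 0.75% transit = 12.75% → €2.10
Stainless water bottle €33.86: other taxable items → 7% + 2.5% transit = 9.5% → €3.22
Six-pack IPA €14.41: alcoholic beverages → 12% + 0.75% transit = 12.75% → €1.84
Adhesive bandages €8.05: OTC medicine → 5.5% + 0.75% transit = 6.25% → €0.50
Action figure €11.18: toys and games → 4% + 0% transit = 4% → €0.45
Total tax = €2.10 + €3.22 + €1.84 + €0.50 + €0.45 = €8.11

€8.11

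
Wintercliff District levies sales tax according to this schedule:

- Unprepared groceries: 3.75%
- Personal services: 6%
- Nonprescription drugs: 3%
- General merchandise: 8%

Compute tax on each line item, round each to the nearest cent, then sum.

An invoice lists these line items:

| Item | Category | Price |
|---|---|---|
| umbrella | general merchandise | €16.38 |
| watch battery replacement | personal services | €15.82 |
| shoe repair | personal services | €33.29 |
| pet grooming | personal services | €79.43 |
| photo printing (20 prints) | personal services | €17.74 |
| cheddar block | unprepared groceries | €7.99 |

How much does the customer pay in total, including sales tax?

€181.04

Umbrella €16.38: general merchandise → 8% → €1.31
Watch battery replacement €15.82: personal services → 6% → €0.95
Shoe repair €33.29: personal services → 6% → €2.00
Pet grooming €79.43: personal services → 6% → €4.77
Photo printing (20 prints) €17.74: personal services → 6% → €1.06
Cheddar block €7.99: unprepared groceries → 3.75% → €0.30
Subtotal = €170.65; tax = €10.39; total due = €181.04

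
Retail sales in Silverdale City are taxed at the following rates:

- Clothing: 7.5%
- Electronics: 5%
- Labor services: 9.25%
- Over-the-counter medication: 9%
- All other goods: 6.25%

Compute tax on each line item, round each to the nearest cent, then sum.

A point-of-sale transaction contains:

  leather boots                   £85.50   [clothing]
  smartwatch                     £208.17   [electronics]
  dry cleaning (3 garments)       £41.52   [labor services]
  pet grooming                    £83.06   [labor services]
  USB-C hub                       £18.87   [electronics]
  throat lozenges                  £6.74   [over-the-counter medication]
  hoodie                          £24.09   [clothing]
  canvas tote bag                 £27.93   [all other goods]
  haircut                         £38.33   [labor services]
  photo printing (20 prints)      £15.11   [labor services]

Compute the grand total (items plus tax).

Leather boots £85.50: clothing → 7.5% → £6.41
Smartwatch £208.17: electronics → 5% → £10.41
Dry cleaning (3 garments) £41.52: labor services → 9.25% → £3.84
Pet grooming £83.06: labor services → 9.25% → £7.68
USB-C hub £18.87: electronics → 5% → £0.94
Throat lozenges £6.74: over-the-counter medication → 9% → £0.61
Hoodie £24.09: clothing → 7.5% → £1.81
Canvas tote bag £27.93: all other goods → 6.25% → £1.75
Haircut £38.33: labor services → 9.25% → £3.55
Photo printing (20 prints) £15.11: labor services → 9.25% → £1.40
Subtotal = £549.32; tax = £38.40; total due = £587.72

£587.72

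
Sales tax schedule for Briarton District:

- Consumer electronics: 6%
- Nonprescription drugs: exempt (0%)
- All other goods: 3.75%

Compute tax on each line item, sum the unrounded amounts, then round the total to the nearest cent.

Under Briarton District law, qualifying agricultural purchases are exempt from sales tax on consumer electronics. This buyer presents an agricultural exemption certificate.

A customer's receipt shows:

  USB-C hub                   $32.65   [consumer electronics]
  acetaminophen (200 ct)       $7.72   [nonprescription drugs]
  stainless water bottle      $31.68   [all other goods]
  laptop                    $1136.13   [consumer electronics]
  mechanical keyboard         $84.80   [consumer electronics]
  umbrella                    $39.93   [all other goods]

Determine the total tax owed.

USB-C hub $32.65: consumer electronics, buyer-exempt → 0% → $0.00
Acetaminophen (200 ct) $7.72: nonprescription drugs → 0% → $0.00
Stainless water bottle $31.68: all other goods → 3.75% → $1.188
Laptop $1136.13: consumer electronics, buyer-exempt → 0% → $0.00
Mechanical keyboard $84.80: consumer electronics, buyer-exempt → 0% → $0.00
Umbrella $39.93: all other goods → 3.75% → $1.497375
Unrounded tax sum = $2.685375 → $2.69

$2.69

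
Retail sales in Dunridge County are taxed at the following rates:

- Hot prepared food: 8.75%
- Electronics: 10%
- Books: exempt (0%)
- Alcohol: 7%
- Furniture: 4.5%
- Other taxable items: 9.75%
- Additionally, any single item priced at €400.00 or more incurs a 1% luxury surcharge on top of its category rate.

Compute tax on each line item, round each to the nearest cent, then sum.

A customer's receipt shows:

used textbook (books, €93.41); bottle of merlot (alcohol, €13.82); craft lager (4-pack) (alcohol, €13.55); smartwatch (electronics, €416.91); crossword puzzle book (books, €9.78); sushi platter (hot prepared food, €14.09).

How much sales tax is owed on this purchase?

Used textbook €93.41: books → 0% → €0.00
Bottle of merlot €13.82: alcohol → 7% → €0.97
Craft lager (4-pack) €13.55: alcohol → 7% → €0.95
Smartwatch €416.91: electronics → 10% + 1% surcharge = 11% → €45.86
Crossword puzzle book €9.78: books → 0% → €0.00
Sushi platter €14.09: hot prepared food → 8.75% → €1.23
Total tax = €0.97 + €0.95 + €45.86 + €1.23 = €49.01

€49.01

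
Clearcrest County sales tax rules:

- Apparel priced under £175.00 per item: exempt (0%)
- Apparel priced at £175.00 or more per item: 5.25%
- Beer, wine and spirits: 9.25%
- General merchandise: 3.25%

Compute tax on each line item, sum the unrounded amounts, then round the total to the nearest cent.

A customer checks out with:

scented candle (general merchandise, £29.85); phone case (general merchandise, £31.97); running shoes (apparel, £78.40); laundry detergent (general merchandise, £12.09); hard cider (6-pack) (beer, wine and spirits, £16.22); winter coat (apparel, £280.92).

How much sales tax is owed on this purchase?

Scented candle £29.85: general merchandise → 3.25% → £0.970125
Phone case £31.97: general merchandise → 3.25% → £1.039025
Running shoes £78.40: apparel, under £175.00 → 0% → £0.00
Laundry detergent £12.09: general merchandise → 3.25% → £0.392925
Hard cider (6-pack) £16.22: beer, wine and spirits → 9.25% → £1.50035
Winter coat £280.92: apparel, £175.00 or more → 5.25% → £14.7483
Unrounded tax sum = £18.650725 → £18.65

£18.65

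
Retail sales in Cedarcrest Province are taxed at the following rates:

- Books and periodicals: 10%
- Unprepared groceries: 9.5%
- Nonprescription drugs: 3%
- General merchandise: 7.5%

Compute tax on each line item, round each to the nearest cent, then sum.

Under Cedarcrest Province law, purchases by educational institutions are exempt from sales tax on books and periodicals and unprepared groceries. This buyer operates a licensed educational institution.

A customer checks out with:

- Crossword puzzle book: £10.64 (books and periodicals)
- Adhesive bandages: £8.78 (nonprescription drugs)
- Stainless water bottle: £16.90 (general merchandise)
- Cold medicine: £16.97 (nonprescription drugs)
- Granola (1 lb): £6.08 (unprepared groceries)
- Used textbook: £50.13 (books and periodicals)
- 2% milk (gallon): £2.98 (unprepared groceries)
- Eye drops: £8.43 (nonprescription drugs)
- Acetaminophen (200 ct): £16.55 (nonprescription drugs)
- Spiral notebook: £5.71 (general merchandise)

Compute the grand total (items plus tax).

£146.39

Crossword puzzle book £10.64: books and periodicals, buyer-exempt → 0% → £0.00
Adhesive bandages £8.78: nonprescription drugs → 3% → £0.26
Stainless water bottle £16.90: general merchandise → 7.5% → £1.27
Cold medicine £16.97: nonprescription drugs → 3% → £0.51
Granola (1 lb) £6.08: unprepared groceries, buyer-exempt → 0% → £0.00
Used textbook £50.13: books and periodicals, buyer-exempt → 0% → £0.00
2% milk (gallon) £2.98: unprepared groceries, buyer-exempt → 0% → £0.00
Eye drops £8.43: nonprescription drugs → 3% → £0.25
Acetaminophen (200 ct) £16.55: nonprescription drugs → 3% → £0.50
Spiral notebook £5.71: general merchandise → 7.5% → £0.43
Subtotal = £143.17; tax = £3.22; total due = £146.39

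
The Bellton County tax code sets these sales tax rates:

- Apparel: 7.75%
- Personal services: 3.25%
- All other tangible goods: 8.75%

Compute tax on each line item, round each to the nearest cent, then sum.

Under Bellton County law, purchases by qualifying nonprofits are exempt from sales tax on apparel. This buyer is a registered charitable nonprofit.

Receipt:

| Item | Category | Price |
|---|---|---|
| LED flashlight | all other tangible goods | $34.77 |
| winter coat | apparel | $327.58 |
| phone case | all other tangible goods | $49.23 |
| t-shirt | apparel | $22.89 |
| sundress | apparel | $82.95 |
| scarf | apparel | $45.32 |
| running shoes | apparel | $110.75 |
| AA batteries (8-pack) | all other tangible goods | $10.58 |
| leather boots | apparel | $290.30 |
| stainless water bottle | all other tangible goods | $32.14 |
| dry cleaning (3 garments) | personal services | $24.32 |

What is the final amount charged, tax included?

LED flashlight $34.77: all other tangible goods → 8.75% → $3.04
Winter coat $327.58: apparel, buyer-exempt → 0% → $0.00
Phone case $49.23: all other tangible goods → 8.75% → $4.31
T-shirt $22.89: apparel, buyer-exempt → 0% → $0.00
Sundress $82.95: apparel, buyer-exempt → 0% → $0.00
Scarf $45.32: apparel, buyer-exempt → 0% → $0.00
Running shoes $110.75: apparel, buyer-exempt → 0% → $0.00
AA batteries (8-pack) $10.58: all other tangible goods → 8.75% → $0.93
Leather boots $290.30: apparel, buyer-exempt → 0% → $0.00
Stainless water bottle $32.14: all other tangible goods → 8.75% → $2.81
Dry cleaning (3 garments) $24.32: personal services → 3.25% → $0.79
Subtotal = $1030.83; tax = $11.88; total due = $1042.71

$1042.71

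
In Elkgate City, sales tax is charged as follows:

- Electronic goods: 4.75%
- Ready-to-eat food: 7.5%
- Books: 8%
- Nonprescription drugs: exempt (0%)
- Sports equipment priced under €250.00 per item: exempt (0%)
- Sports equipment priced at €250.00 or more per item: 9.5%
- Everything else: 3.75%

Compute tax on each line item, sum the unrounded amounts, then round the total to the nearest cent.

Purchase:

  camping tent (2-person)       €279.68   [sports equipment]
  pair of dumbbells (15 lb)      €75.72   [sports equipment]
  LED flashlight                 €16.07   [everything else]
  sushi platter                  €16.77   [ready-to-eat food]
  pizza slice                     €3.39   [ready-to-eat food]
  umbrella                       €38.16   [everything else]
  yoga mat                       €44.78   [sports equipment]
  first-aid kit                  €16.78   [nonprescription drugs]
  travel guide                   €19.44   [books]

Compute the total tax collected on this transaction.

Camping tent (2-person) €279.68: sports equipment, €250.00 or more → 9.5% → €26.5696
Pair of dumbbells (15 lb) €75.72: sports equipment, under €250.00 → 0% → €0.00
LED flashlight €16.07: everything else → 3.75% → €0.602625
Sushi platter €16.77: ready-to-eat food → 7.5% → €1.25775
Pizza slice €3.39: ready-to-eat food → 7.5% → €0.25425
Umbrella €38.16: everything else → 3.75% → €1.431
Yoga mat €44.78: sports equipment, under €250.00 → 0% → €0.00
First-aid kit €16.78: nonprescription drugs → 0% → €0.00
Travel guide €19.44: books → 8% → €1.5552
Unrounded tax sum = €31.670425 → €31.67

€31.67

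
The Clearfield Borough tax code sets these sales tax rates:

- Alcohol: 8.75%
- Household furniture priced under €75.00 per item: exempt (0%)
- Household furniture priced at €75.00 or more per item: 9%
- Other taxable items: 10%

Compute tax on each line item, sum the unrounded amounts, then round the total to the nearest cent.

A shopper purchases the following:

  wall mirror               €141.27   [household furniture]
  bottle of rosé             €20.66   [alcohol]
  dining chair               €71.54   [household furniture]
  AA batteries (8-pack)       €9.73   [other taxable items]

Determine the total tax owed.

€15.50

Wall mirror €141.27: household furniture, €75.00 or more → 9% → €12.7143
Bottle of rosé €20.66: alcohol → 8.75% → €1.80775
Dining chair €71.54: household furniture, under €75.00 → 0% → €0.00
AA batteries (8-pack) €9.73: other taxable items → 10% → €0.973
Unrounded tax sum = €15.49505 → €15.50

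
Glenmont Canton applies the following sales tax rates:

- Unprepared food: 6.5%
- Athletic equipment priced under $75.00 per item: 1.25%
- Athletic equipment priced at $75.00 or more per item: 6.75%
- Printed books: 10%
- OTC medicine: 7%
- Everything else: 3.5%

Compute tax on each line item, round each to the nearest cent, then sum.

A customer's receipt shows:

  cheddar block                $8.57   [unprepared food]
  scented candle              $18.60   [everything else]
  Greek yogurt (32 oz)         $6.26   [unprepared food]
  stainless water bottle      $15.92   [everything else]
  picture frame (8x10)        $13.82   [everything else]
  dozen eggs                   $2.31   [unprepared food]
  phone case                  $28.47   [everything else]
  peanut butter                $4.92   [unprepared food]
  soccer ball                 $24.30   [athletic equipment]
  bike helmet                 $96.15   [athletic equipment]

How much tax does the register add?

Cheddar block $8.57: unprepared food → 6.5% → $0.56
Scented candle $18.60: everything else → 3.5% → $0.65
Greek yogurt (32 oz) $6.26: unprepared food → 6.5% → $0.41
Stainless water bottle $15.92: everything else → 3.5% → $0.56
Picture frame (8x10) $13.82: everything else → 3.5% → $0.48
Dozen eggs $2.31: unprepared food → 6.5% → $0.15
Phone case $28.47: everything else → 3.5% → $1.00
Peanut butter $4.92: unprepared food → 6.5% → $0.32
Soccer ball $24.30: athletic equipment, under $75.00 → 1.25% → $0.30
Bike helmet $96.15: athletic equipment, $75.00 or more → 6.75% → $6.49
Total tax = $0.56 + $0.65 + $0.41 + $0.56 + $0.48 + $0.15 + $1.00 + $0.32 + $0.30 + $6.49 = $10.92

$10.92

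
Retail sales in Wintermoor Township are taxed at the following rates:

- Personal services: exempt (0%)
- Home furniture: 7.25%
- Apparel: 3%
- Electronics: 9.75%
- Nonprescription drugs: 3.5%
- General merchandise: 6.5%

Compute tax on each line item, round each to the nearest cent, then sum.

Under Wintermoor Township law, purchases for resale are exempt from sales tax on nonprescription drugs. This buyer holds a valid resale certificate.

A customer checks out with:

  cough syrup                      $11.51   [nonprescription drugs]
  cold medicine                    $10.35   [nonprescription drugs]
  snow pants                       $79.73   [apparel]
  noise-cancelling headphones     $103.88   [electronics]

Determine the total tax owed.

Cough syrup $11.51: nonprescription drugs, buyer-exempt → 0% → $0.00
Cold medicine $10.35: nonprescription drugs, buyer-exempt → 0% → $0.00
Snow pants $79.73: apparel → 3% → $2.39
Noise-cancelling headphones $103.88: electronics → 9.75% → $10.13
Total tax = $2.39 + $10.13 = $12.52

$12.52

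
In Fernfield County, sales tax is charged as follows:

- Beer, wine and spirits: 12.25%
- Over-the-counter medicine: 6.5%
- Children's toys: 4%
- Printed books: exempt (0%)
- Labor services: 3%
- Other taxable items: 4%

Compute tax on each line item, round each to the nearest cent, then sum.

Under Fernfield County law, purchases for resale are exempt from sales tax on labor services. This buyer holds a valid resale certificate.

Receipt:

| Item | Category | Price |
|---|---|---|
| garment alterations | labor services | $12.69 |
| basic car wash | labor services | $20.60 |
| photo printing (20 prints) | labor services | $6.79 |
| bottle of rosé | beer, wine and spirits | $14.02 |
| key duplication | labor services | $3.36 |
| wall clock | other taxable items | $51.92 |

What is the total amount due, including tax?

Garment alterations $12.69: labor services, buyer-exempt → 0% → $0.00
Basic car wash $20.60: labor services, buyer-exempt → 0% → $0.00
Photo printing (20 prints) $6.79: labor services, buyer-exempt → 0% → $0.00
Bottle of rosé $14.02: beer, wine and spirits → 12.25% → $1.72
Key duplication $3.36: labor services, buyer-exempt → 0% → $0.00
Wall clock $51.92: other taxable items → 4% → $2.08
Subtotal = $109.38; tax = $3.80; total due = $113.18

$113.18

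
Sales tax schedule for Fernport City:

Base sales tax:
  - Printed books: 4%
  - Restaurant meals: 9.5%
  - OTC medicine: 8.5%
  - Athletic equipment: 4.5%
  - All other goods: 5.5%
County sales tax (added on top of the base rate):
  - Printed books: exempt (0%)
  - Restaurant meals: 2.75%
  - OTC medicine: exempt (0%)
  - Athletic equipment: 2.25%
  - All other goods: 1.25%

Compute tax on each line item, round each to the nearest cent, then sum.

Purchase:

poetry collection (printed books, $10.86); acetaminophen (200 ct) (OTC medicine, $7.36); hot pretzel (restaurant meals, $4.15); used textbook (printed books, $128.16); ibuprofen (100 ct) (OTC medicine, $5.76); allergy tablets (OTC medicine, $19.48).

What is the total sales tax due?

Poetry collection $10.86: printed books → 4% + 0% county = 4% → $0.43
Acetaminophen (200 ct) $7.36: OTC medicine → 8.5% + 0% county = 8.5% → $0.63
Hot pretzel $4.15: restaurant meals → 9.5% + 2.75% county = 12.25% → $0.51
Used textbook $128.16: printed books → 4% + 0% county = 4% → $5.13
Ibuprofen (100 ct) $5.76: OTC medicine → 8.5% + 0% county = 8.5% → $0.49
Allergy tablets $19.48: OTC medicine → 8.5% + 0% county = 8.5% → $1.66
Total tax = $0.43 + $0.63 + $0.51 + $5.13 + $0.49 + $1.66 = $8.85

$8.85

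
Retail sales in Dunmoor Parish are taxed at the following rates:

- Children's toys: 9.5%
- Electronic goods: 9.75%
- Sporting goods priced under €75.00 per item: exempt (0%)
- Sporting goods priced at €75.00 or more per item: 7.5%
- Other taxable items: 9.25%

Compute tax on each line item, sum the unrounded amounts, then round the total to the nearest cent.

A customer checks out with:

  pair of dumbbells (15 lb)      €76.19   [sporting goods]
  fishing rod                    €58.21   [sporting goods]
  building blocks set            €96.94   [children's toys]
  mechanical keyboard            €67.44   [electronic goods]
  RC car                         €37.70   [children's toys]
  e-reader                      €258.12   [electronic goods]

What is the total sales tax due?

Pair of dumbbells (15 lb) €76.19: sporting goods, €75.00 or more → 7.5% → €5.71425
Fishing rod €58.21: sporting goods, under €75.00 → 0% → €0.00
Building blocks set €96.94: children's toys → 9.5% → €9.2093
Mechanical keyboard €67.44: electronic goods → 9.75% → €6.5754
RC car €37.70: children's toys → 9.5% → €3.5815
E-reader €258.12: electronic goods → 9.75% → €25.1667
Unrounded tax sum = €50.24715 → €50.25

€50.25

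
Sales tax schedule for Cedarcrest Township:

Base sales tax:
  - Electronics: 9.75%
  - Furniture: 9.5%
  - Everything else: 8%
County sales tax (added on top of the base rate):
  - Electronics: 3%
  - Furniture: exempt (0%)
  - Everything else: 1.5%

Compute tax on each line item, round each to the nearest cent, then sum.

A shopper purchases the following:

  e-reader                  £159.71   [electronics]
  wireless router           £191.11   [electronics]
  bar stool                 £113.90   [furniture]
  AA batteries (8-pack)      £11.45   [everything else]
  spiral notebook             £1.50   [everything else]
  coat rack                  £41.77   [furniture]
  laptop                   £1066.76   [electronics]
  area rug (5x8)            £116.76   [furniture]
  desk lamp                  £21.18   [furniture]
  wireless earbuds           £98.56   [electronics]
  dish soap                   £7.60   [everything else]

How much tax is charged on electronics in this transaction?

E-reader £159.71: electronics → 9.75% + 3% county = 12.75% → £20.36
Wireless router £191.11: electronics → 9.75% + 3% county = 12.75% → £24.37
Laptop £1066.76: electronics → 9.75% + 3% county = 12.75% → £136.01
Wireless earbuds £98.56: electronics → 9.75% + 3% county = 12.75% → £12.57
Tax on electronics = £20.36 + £24.37 + £136.01 + £12.57 = £193.31

£193.31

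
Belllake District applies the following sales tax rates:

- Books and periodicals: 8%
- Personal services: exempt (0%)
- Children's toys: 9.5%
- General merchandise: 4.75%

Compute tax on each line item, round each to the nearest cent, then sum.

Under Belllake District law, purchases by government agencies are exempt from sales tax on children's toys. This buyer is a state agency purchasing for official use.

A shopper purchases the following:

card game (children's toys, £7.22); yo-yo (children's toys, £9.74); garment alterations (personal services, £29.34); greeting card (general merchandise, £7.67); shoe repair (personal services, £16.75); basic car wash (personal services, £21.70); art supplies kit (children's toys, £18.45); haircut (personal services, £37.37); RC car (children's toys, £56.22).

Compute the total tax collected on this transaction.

Card game £7.22: children's toys, buyer-exempt → 0% → £0.00
Yo-yo £9.74: children's toys, buyer-exempt → 0% → £0.00
Garment alterations £29.34: personal services → 0% → £0.00
Greeting card £7.67: general merchandise → 4.75% → £0.36
Shoe repair £16.75: personal services → 0% → £0.00
Basic car wash £21.70: personal services → 0% → £0.00
Art supplies kit £18.45: children's toys, buyer-exempt → 0% → £0.00
Haircut £37.37: personal services → 0% → £0.00
RC car £56.22: children's toys, buyer-exempt → 0% → £0.00
Total tax = £0.36

£0.36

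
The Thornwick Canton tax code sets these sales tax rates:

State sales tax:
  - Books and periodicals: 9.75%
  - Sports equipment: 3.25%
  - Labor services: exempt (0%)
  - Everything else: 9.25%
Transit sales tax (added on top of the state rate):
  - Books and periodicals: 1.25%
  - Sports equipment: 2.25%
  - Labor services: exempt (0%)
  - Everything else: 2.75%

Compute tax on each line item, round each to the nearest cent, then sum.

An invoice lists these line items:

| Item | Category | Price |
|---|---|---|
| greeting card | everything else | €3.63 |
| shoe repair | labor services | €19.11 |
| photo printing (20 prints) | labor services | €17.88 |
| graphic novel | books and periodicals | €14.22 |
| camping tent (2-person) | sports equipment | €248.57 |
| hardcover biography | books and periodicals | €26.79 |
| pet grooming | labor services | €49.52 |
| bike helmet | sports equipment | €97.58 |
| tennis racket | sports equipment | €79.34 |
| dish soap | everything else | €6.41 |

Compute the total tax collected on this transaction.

€29.12

Greeting card €3.63: everything else → 9.25% + 2.75% transit = 12% → €0.44
Shoe repair €19.11: labor services → 0% + 0% transit = 0% → €0.00
Photo printing (20 prints) €17.88: labor services → 0% + 0% transit = 0% → €0.00
Graphic novel €14.22: books and periodicals → 9.75% + 1.25% transit = 11% → €1.56
Camping tent (2-person) €248.57: sports equipment → 3.25% + 2.25% transit = 5.5% → €13.67
Hardcover biography €26.79: books and periodicals → 9.75% + 1.25% transit = 11% → €2.95
Pet grooming €49.52: labor services → 0% + 0% transit = 0% → €0.00
Bike helmet €97.58: sports equipment → 3.25% + 2.25% transit = 5.5% → €5.37
Tennis racket €79.34: sports equipment → 3.25% + 2.25% transit = 5.5% → €4.36
Dish soap €6.41: everything else → 9.25% + 2.75% transit = 12% → €0.77
Total tax = €0.44 + €1.56 + €13.67 + €2.95 + €5.37 + €4.36 + €0.77 = €29.12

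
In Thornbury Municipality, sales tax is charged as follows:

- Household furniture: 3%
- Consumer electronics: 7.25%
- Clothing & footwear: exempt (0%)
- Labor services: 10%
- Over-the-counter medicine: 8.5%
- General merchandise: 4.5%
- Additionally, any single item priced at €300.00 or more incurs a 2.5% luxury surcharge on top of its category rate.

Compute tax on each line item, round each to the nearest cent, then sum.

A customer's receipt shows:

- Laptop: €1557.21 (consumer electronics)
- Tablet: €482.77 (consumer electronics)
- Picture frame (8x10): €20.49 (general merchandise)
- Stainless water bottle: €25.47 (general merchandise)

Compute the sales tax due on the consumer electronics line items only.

Laptop €1557.21: consumer electronics → 7.25% + 2.5% surcharge = 9.75% → €151.83
Tablet €482.77: consumer electronics → 7.25% + 2.5% surcharge = 9.75% → €47.07
Tax on consumer electronics = €151.83 + €47.07 = €198.90

€198.90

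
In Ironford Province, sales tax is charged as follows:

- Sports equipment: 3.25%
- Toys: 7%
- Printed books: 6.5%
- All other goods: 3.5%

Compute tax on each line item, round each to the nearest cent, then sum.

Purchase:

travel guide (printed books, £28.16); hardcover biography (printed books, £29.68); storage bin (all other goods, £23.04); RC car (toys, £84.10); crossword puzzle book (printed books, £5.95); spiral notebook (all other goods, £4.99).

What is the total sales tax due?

£11.02

Travel guide £28.16: printed books → 6.5% → £1.83
Hardcover biography £29.68: printed books → 6.5% → £1.93
Storage bin £23.04: all other goods → 3.5% → £0.81
RC car £84.10: toys → 7% → £5.89
Crossword puzzle book £5.95: printed books → 6.5% → £0.39
Spiral notebook £4.99: all other goods → 3.5% → £0.17
Total tax = £1.83 + £1.93 + £0.81 + £5.89 + £0.39 + £0.17 = £11.02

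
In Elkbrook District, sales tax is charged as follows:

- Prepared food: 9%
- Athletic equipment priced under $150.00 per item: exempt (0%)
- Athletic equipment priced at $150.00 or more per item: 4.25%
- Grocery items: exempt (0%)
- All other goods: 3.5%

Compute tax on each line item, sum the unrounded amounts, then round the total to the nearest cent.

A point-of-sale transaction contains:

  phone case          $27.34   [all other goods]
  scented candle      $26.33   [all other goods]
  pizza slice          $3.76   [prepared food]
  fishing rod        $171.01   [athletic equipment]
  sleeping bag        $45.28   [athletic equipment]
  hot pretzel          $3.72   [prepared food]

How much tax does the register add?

$9.82

Phone case $27.34: all other goods → 3.5% → $0.9569
Scented candle $26.33: all other goods → 3.5% → $0.92155
Pizza slice $3.76: prepared food → 9% → $0.3384
Fishing rod $171.01: athletic equipment, $150.00 or more → 4.25% → $7.267925
Sleeping bag $45.28: athletic equipment, under $150.00 → 0% → $0.00
Hot pretzel $3.72: prepared food → 9% → $0.3348
Unrounded tax sum = $9.819575 → $9.82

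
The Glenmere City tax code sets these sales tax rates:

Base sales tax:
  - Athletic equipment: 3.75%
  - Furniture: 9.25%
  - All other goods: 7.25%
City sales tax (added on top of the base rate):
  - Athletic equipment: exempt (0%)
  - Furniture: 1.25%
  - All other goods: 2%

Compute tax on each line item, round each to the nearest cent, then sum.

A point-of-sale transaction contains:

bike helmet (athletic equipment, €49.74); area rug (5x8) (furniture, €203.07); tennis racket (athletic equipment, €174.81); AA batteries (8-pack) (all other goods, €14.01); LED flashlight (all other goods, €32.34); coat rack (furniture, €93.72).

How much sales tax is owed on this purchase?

Bike helmet €49.74: athletic equipment → 3.75% + 0% city = 3.75% → €1.87
Area rug (5x8) €203.07: furniture → 9.25% + 1.25% city = 10.5% → €21.32
Tennis racket €174.81: athletic equipment → 3.75% + 0% city = 3.75% → €6.56
AA batteries (8-pack) €14.01: all other goods → 7.25% + 2% city = 9.25% → €1.30
LED flashlight €32.34: all other goods → 7.25% + 2% city = 9.25% → €2.99
Coat rack €93.72: furniture → 9.25% + 1.25% city = 10.5% → €9.84
Total tax = €1.87 + €21.32 + €6.56 + €1.30 + €2.99 + €9.84 = €43.88

€43.88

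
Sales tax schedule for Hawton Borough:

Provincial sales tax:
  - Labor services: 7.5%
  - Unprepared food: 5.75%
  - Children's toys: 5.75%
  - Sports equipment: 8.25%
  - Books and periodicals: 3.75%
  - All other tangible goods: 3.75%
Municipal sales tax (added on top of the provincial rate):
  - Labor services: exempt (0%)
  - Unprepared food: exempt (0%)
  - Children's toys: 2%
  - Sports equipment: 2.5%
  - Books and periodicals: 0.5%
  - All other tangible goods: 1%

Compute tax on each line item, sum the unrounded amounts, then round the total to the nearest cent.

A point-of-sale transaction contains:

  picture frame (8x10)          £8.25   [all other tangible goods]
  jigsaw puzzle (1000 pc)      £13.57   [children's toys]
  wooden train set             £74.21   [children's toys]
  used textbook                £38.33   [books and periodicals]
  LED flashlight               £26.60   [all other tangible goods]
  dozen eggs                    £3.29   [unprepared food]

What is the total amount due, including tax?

Picture frame (8x10) £8.25: all other tangible goods → 3.75% + 1% municipal = 4.75% → £0.391875
Jigsaw puzzle (1000 pc) £13.57: children's toys → 5.75% + 2% municipal = 7.75% → £1.051675
Wooden train set £74.21: children's toys → 5.75% + 2% municipal = 7.75% → £5.751275
Used textbook £38.33: books and periodicals → 3.75% + 0.5% municipal = 4.25% → £1.629025
LED flashlight £26.60: all other tangible goods → 3.75% + 1% municipal = 4.75% → £1.2635
Dozen eggs £3.29: unprepared food → 5.75% + 0% municipal = 5.75% → £0.189175
Subtotal = £164.25; unrounded tax = £10.276525 → £10.28; total due = £174.53

£174.53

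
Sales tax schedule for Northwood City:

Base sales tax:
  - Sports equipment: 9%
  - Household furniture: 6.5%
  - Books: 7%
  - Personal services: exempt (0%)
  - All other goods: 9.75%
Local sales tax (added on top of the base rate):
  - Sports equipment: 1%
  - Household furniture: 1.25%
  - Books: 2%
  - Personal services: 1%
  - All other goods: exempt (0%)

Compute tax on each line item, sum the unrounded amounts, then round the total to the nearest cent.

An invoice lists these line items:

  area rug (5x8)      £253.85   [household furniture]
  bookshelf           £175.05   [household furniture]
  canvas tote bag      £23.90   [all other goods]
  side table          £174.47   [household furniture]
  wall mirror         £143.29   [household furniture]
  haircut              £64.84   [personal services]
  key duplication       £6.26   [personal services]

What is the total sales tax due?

Area rug (5x8) £253.85: household furniture → 6.5% + 1.25% local = 7.75% → £19.673375
Bookshelf £175.05: household furniture → 6.5% + 1.25% local = 7.75% → £13.566375
Canvas tote bag £23.90: all other goods → 9.75% + 0% local = 9.75% → £2.33025
Side table £174.47: household furniture → 6.5% + 1.25% local = 7.75% → £13.521425
Wall mirror £143.29: household furniture → 6.5% + 1.25% local = 7.75% → £11.104975
Haircut £64.84: personal services → 0% + 1% local = 1% → £0.6484
Key duplication £6.26: personal services → 0% + 1% local = 1% → £0.0626
Unrounded tax sum = £60.9074 → £60.91

£60.91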